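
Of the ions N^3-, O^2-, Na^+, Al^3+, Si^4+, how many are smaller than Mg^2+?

2

Isoelectronic series (10 e⁻ each). Size is set by nuclear charge: more protons means a smaller ion. Si^4+ (Z=14), Al^3+ (Z=13), Mg^2+ (Z=12), Na^+ (Z=11), O^2- (Z=8), N^3- (Z=7).
Ordering all of them (including Mg^2+) by radius gives Si^4+ < Al^3+ < Mg^2+ < Na^+ < O^2- < N^3-. So 2 are smaller.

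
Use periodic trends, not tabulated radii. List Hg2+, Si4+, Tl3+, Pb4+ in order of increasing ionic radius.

Si4+ < Pb4+ < Tl3+ < Hg2+

First list Z and electron count for each: Si4+ has 10 e⁻ (Z=14), Pb4+ has 78 e⁻ (Z=82), Tl3+ has 78 e⁻ (Z=81), Hg2+ has 78 e⁻ (Z=80). Si4+ < Pb4+ (same group, period 3 vs 6); Pb4+ < Tl3+ (both 78 e⁻, Z=82>81); Tl3+ < Hg2+ (isoelectronic, higher Z=81 is smaller).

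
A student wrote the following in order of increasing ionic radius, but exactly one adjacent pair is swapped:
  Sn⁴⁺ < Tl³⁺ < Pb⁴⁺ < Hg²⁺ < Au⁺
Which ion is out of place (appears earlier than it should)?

Compare adjacent ions: Pb⁴⁺ and Tl³⁺ share 78 electrons; the higher nuclear charge on Pb (Z=82) contracts it more, so Pb⁴⁺ < Tl³⁺ — yet in this increasing list Tl³⁺ sits before Pb⁴⁺. Nothing else is reversed, so Tl³⁺ should move one place to the right.

Tl³⁺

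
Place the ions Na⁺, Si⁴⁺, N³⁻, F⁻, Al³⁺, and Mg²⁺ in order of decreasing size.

Each ion has 10 electrons. The ranking follows nuclear charge in reverse — greater Z gives a smaller radius. Si⁴⁺ (Z=14), Al³⁺ (Z=13), Mg²⁺ (Z=12), Na⁺ (Z=11), F⁻ (Z=9), N³⁻ (Z=7).

N³⁻ > F⁻ > Na⁺ > Mg²⁺ > Al³⁺ > Si⁴⁺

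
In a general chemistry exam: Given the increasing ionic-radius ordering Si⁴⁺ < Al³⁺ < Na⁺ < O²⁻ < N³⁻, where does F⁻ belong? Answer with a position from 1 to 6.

4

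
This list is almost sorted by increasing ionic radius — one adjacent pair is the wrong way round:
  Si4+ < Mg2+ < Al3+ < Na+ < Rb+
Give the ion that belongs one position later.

Mg2+

Compare adjacent ions: they are isoelectronic (10 e⁻) and Al has more protons than Mg (13 vs 12), making Al3+ smaller — yet in this increasing list Mg2+ sits before Al3+. Nothing else is reversed, so Mg2+ should move one place to the right.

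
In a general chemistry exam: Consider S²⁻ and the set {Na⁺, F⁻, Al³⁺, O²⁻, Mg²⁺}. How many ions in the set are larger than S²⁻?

Al³⁺ has 10 e⁻ (Z=13), Mg²⁺ has 10 e⁻ (Z=12), Na⁺ has 10 e⁻ (Z=11), F⁻ has 10 e⁻ (Z=9), O²⁻ has 10 e⁻ (Z=8), S²⁻ has 18 e⁻ (Z=16). Al³⁺ < Mg²⁺ (isoelectronic, higher Z=13 is smaller); Mg²⁺ < Na⁺ (both 10 e⁻, Z=12>11); Na⁺ < F⁻ (isoelectronic, higher Z=11 is smaller); F⁻ < O²⁻ (isoelectronic, higher Z=9 is smaller); O²⁻ < S²⁻ (same group, period 2 vs 3).
Overall: Al³⁺ < Mg²⁺ < Na⁺ < F⁻ < O²⁻ < S²⁻. S²⁻ has 5 below it and 0 above. So 0 are larger.

0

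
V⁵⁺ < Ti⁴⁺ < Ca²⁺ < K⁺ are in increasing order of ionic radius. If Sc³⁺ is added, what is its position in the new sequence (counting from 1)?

3

Isoelectronic series (18 e⁻ each). Size is set by nuclear charge: more protons means a smaller ion. V⁵⁺ (Z=23), Ti⁴⁺ (Z=22), Sc³⁺ (Z=21), Ca²⁺ (Z=20), K⁺ (Z=19).
With Sc³⁺ included the full order is V⁵⁺ < Ti⁴⁺ < Sc³⁺ < Ca²⁺ < K⁺, so it takes position 3.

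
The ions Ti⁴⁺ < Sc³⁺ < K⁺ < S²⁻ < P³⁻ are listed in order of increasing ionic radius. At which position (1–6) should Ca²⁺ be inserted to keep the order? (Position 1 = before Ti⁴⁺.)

These species are isoelectronic with 18 electrons. The only difference is the number of protons: Ti⁴⁺ (Z=22), Sc³⁺ (Z=21), Ca²⁺ (Z=20), K⁺ (Z=19), S²⁻ (Z=16), P³⁻ (Z=15). The strongest nuclear pull (Ti⁴⁺) gives the smallest ion.
Putting Ca²⁺ in gives Ti⁴⁺ < Sc³⁺ < Ca²⁺ < K⁺ < S²⁻ < P³⁻; it lands at slot 3.

3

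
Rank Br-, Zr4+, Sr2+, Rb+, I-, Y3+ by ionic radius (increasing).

Tabulating Z and e⁻: Zr4+: 36 e⁻, Z=40, Y3+: 36 e⁻, Z=39, Sr2+: 36 e⁻, Z=38, Rb+: 36 e⁻, Z=37, Br-: 36 e⁻, Z=35, I-: 54 e⁻, Z=53. Zr4+ < Y3+ (both 36 e⁻, Z=40>39); Y3+ < Sr2+ (isoelectronic, higher Z=39 is smaller); Sr2+ < Rb+ (isoelectronic, higher Z=38 is smaller); Rb+ < Br- (both 36 e⁻, Z=37>35); Br- < I- (same group, 1 shell fewer).

Zr4+ < Y3+ < Sr2+ < Rb+ < Br- < I-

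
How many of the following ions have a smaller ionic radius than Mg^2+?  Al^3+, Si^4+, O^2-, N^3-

All of these have 10 electrons (isoelectronic). With the same electron cloud, the ion with the most protons pulls it in tightest. Nuclear charges: Si^4+ (Z=14), Al^3+ (Z=13), Mg^2+ (Z=12), O^2- (Z=8), N^3- (Z=7). Highest Z is smallest.
Relative to Mg^2+, the ions that are smaller are Si^4+, Al^3+. That's 2.

2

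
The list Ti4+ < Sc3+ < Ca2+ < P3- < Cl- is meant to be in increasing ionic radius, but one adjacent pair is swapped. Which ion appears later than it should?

Cl-

Compare adjacent ions: both have 18 electrons but Z(Cl)=17 > Z(P)=15, so Cl- should be the smaller of the two — yet in this increasing list P3- sits before Cl-. Nothing else is reversed, so Cl- should move one place to the left.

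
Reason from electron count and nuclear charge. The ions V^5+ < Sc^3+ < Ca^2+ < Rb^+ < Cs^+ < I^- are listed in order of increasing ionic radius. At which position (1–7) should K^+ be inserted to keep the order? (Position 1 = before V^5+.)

4

Electron counts and nuclear charges: V^5+ (Z=23, 18 e⁻), Sc^3+ (Z=21, 18 e⁻), Ca^2+ (Z=20, 18 e⁻), K^+ (Z=19, 18 e⁻), Rb^+ (Z=37, 36 e⁻), Cs^+ (Z=55, 54 e⁻), I^- (Z=53, 54 e⁻). V^5+ < Sc^3+ (both 18 e⁻, Z=23>21); Sc^3+ < Ca^2+ (isoelectronic, higher Z=21 is smaller); Ca^2+ < K^+ (isoelectronic, higher Z=20 is smaller); K^+ < Rb^+ (same group, 1 shell fewer); Rb^+ < Cs^+ (same group, 1 shell fewer); Cs^+ < I^- (isoelectronic, higher Z=55 is smaller).
With K^+ included the full order is V^5+ < Sc^3+ < Ca^2+ < K^+ < Rb^+ < Cs^+ < I^-, so it takes position 4.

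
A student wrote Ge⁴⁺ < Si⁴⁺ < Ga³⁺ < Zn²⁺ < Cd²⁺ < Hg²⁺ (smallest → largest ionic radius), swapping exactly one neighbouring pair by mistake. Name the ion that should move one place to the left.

Check each adjacent pair. Ge⁴⁺ and Si⁴⁺ are reversed: both in group 14 with the same charge; Si⁴⁺ (period 3) has the smaller radius. No other neighbouring pair contradicts the periodic trends, so Si⁴⁺ is the ion listed too late.

Si⁴⁺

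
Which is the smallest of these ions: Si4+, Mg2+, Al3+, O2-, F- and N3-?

Si4+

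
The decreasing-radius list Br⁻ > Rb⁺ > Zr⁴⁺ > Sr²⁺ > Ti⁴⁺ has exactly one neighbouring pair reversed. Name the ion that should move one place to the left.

The pair Zr⁴⁺, Sr²⁺ is the wrong way round — Zr⁴⁺ and Sr²⁺ share 36 electrons; the higher nuclear charge on Zr (Z=40) contracts it more, so Zr⁴⁺ < Sr²⁺. All other adjacent pairs agree with periodic trends, so Sr²⁺ is the misplaced ion.

Sr²⁺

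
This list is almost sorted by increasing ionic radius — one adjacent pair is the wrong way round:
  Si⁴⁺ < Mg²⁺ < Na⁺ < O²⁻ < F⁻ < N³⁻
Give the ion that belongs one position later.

Scanning neighbour by neighbour, only O²⁻/F⁻ violates a trend: they are isoelectronic (10 e⁻) and F has more protons than O (9 vs 8), making F⁻ smaller. That makes O²⁻ the one sitting a position early relative to where it belongs.

O²⁻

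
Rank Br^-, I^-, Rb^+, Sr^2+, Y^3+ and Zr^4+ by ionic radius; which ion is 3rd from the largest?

First list Z and electron count for each: Zr^4+: 36 e⁻, Z=40, Y^3+: 36 e⁻, Z=39, Sr^2+: 36 e⁻, Z=38, Rb^+: 36 e⁻, Z=37, Br^-: 36 e⁻, Z=35, I^-: 54 e⁻, Z=53. Zr^4+ < Y^3+ (both 36 e⁻, Z=40>39); Y^3+ < Sr^2+ (both 36 e⁻, Z=39>38); Sr^2+ < Rb^+ (both 36 e⁻, Z=38>37); Rb^+ < Br^- (isoelectronic, higher Z=37 is smaller); Br^- < I^- (same group, 1 shell fewer).
Ordering: Zr^4+ < Y^3+ < Sr^2+ < Rb^+ < Br^- < I^-. The 3rd largest is Rb^+.

Rb^+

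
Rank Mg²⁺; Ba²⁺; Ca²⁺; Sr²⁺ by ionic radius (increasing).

Mg²⁺ < Ca²⁺ < Sr²⁺ < Ba²⁺

Same group, same charge. Going down the group adds an extra shell of electrons, so the ion gets larger: Mg²⁺ is highest in the group and smallest.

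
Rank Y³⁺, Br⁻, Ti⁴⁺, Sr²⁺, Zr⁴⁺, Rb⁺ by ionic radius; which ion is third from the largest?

Tabulating Z and e⁻: Ti⁴⁺ has 18 e⁻ (Z=22), Zr⁴⁺ has 36 e⁻ (Z=40), Y³⁺ has 36 e⁻ (Z=39), Sr²⁺ has 36 e⁻ (Z=38), Rb⁺ has 36 e⁻ (Z=37), Br⁻ has 36 e⁻ (Z=35). Ti⁴⁺ < Zr⁴⁺ (same group, period 4 vs 5); Zr⁴⁺ < Y³⁺ (both 36 e⁻, Z=40>39); Y³⁺ < Sr²⁺ (both 36 e⁻, Z=39>38); Sr²⁺ < Rb⁺ (isoelectronic, higher Z=38 is smaller); Rb⁺ < Br⁻ (both 36 e⁻, Z=37>35).
Ordering: Ti⁴⁺ < Zr⁴⁺ < Y³⁺ < Sr²⁺ < Rb⁺ < Br⁻. The third largest is Sr²⁺.

Sr²⁺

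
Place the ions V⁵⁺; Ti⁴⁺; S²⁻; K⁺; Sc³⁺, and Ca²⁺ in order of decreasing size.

Isoelectronic series (18 e⁻ each). Size is set by nuclear charge: more protons means a smaller ion. V⁵⁺ (Z=23), Ti⁴⁺ (Z=22), Sc³⁺ (Z=21), Ca²⁺ (Z=20), K⁺ (Z=19), S²⁻ (Z=16).

S²⁻ > K⁺ > Ca²⁺ > Sc³⁺ > Ti⁴⁺ > V⁵⁺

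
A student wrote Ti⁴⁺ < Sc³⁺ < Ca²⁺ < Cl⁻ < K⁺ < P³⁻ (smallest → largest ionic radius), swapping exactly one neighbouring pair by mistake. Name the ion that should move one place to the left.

K⁺

Scanning neighbour by neighbour, only Cl⁻/K⁺ violates a trend: both have 18 electrons but Z(K)=19 > Z(Cl)=17, so K⁺ should be the smaller of the two. That makes K⁺ the one sitting a position late relative to where it belongs.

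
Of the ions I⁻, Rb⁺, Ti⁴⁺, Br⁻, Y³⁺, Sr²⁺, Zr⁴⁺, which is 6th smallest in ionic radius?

Electron counts and nuclear charges: Ti⁴⁺ has 18 e⁻ (Z=22), Zr⁴⁺ has 36 e⁻ (Z=40), Y³⁺ has 36 e⁻ (Z=39), Sr²⁺ has 36 e⁻ (Z=38), Rb⁺ has 36 e⁻ (Z=37), Br⁻ has 36 e⁻ (Z=35), I⁻ has 54 e⁻ (Z=53). Ti⁴⁺ < Zr⁴⁺ (same group, period 4 vs 5); Zr⁴⁺ < Y³⁺ (both 36 e⁻, Z=40>39); Y³⁺ < Sr²⁺ (isoelectronic, higher Z=39 is smaller); Sr²⁺ < Rb⁺ (isoelectronic, higher Z=38 is smaller); Rb⁺ < Br⁻ (both 36 e⁻, Z=37>35); Br⁻ < I⁻ (same group, 1 shell fewer).
That gives Ti⁴⁺ < Zr⁴⁺ < Y³⁺ < Sr²⁺ < Rb⁺ < Br⁻ < I⁻. From the smallest end, number 6 is Br⁻.

Br⁻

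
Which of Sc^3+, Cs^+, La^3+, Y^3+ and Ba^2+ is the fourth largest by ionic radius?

Y^3+

First list Z and electron count for each: Sc^3+: 18 e⁻, Z=21, Y^3+: 36 e⁻, Z=39, La^3+: 54 e⁻, Z=57, Ba^2+: 54 e⁻, Z=56, Cs^+: 54 e⁻, Z=55. Sc^3+ < Y^3+ (same group, 1 shell fewer); Y^3+ < La^3+ (same group, 1 shell fewer); La^3+ < Ba^2+ (both 54 e⁻, Z=57>56); Ba^2+ < Cs^+ (isoelectronic, higher Z=56 is smaller).
So the order is Sc^3+ < Y^3+ < La^3+ < Ba^2+ < Cs^+; the 4th-largest ion is Y^3+.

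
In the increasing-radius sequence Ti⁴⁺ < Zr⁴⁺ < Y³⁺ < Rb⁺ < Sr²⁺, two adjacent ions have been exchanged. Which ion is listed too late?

Check each adjacent pair. Rb⁺ and Sr²⁺ are reversed: they are isoelectronic (36 e⁻) and Sr has more protons than Rb (38 vs 37), making Sr²⁺ smaller. No other neighbouring pair contradicts the periodic trends, so Sr²⁺ is the ion listed too late.

Sr²⁺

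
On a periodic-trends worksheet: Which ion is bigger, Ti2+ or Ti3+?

Ti2+

These are all Ti ions. Removing more electrons (higher positive charge) pulls the remaining electrons in closer, so Ti3+ is smallest and Ti2+ is largest.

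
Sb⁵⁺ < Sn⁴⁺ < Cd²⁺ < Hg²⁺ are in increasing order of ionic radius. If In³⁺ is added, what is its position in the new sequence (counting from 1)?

3

Sb⁵⁺: 46 e⁻, Z=51, Sn⁴⁺: 46 e⁻, Z=50, In³⁺: 46 e⁻, Z=49, Cd²⁺: 46 e⁻, Z=48, Hg²⁺: 78 e⁻, Z=80. Sb⁵⁺ < Sn⁴⁺ (isoelectronic, higher Z=51 is smaller); Sn⁴⁺ < In³⁺ (both 46 e⁻, Z=50>49); In³⁺ < Cd²⁺ (isoelectronic, higher Z=49 is smaller); Cd²⁺ < Hg²⁺ (same group, period 5 vs 6).
With In³⁺ included the full order is Sb⁵⁺ < Sn⁴⁺ < In³⁺ < Cd²⁺ < Hg²⁺, so it takes position 3.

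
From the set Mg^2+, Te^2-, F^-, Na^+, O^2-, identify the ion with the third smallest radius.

Work out protons and electrons: Mg^2+ has 10 e⁻ (Z=12), Na^+ has 10 e⁻ (Z=11), F^- has 10 e⁻ (Z=9), O^2- has 10 e⁻ (Z=8), Te^2- has 54 e⁻ (Z=52). Mg^2+ < Na^+ (both 10 e⁻, Z=12>11); Na^+ < F^- (both 10 e⁻, Z=11>9); F^- < O^2- (isoelectronic, higher Z=9 is smaller); O^2- < Te^2- (same group, period 2 vs 5).
That gives Mg^2+ < Na^+ < F^- < O^2- < Te^2-. From the smallest end, number 3 is F^-.

F^-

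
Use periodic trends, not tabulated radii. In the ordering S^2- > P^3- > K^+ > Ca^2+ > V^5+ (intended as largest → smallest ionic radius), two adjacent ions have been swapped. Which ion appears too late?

Compare adjacent ions: they are isoelectronic (18 e⁻) and S has more protons than P (16 vs 15), making S^2- smaller — yet in this decreasing list S^2- sits before P^3-. Nothing else is reversed, so P^3- should move one place to the left.

P^3-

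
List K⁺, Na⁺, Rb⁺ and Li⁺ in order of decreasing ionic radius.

Rb⁺ > K⁺ > Na⁺ > Li⁺

All are in the same group with charge +1. Radius grows down the group as n (the outermost shell) increases.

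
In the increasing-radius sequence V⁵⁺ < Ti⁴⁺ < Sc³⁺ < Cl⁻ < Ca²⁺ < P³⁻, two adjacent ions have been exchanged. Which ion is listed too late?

Ca²⁺

The pair Cl⁻, Ca²⁺ is the wrong way round — both have 18 electrons but Z(Ca)=20 > Z(Cl)=17, so Ca²⁺ should be the smaller of the two. All other adjacent pairs agree with periodic trends, so Ca²⁺ is the misplaced ion.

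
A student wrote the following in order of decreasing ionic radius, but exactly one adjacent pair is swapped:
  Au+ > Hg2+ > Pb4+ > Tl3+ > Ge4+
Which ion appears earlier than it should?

Pb4+

The pair Pb4+, Tl3+ is the wrong way round — both have 78 electrons but Z(Pb)=82 > Z(Tl)=81, so Pb4+ should be the smaller of the two. All other adjacent pairs agree with periodic trends, so Pb4+ is the misplaced ion.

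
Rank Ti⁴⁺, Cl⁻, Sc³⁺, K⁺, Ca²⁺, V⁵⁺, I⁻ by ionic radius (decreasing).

Electron counts and nuclear charges: V⁵⁺: 18 e⁻, Z=23, Ti⁴⁺: 18 e⁻, Z=22, Sc³⁺: 18 e⁻, Z=21, Ca²⁺: 18 e⁻, Z=20, K⁺: 18 e⁻, Z=19, Cl⁻: 18 e⁻, Z=17, I⁻: 54 e⁻, Z=53. V⁵⁺ < Ti⁴⁺ (isoelectronic, higher Z=23 is smaller); Ti⁴⁺ < Sc³⁺ (isoelectronic, higher Z=22 is smaller); Sc³⁺ < Ca²⁺ (both 18 e⁻, Z=21>20); Ca²⁺ < K⁺ (isoelectronic, higher Z=20 is smaller); K⁺ < Cl⁻ (both 18 e⁻, Z=19>17); Cl⁻ < I⁻ (same group, period 3 vs 5).

I⁻ > Cl⁻ > K⁺ > Ca²⁺ > Sc³⁺ > Ti⁴⁺ > V⁵⁺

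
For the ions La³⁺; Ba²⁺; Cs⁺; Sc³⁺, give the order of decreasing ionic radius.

Cs⁺ > Ba²⁺ > La³⁺ > Sc³⁺

Tabulating Z and e⁻: Sc³⁺ (Z=21, 18 e⁻), La³⁺ (Z=57, 54 e⁻), Ba²⁺ (Z=56, 54 e⁻), Cs⁺ (Z=55, 54 e⁻). Sc³⁺ < La³⁺ (same group, period 4 vs 6); La³⁺ < Ba²⁺ (both 54 e⁻, Z=57>56); Ba²⁺ < Cs⁺ (isoelectronic, higher Z=56 is smaller).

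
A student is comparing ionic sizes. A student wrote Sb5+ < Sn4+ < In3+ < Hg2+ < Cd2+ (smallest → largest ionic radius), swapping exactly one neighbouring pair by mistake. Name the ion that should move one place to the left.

The pair Hg2+, Cd2+ is the wrong way round — Cd2+ and Hg2+ are in one column with the same charge; the lighter period-5 ion has one fewer shell and is smaller. All other adjacent pairs agree with periodic trends, so Cd2+ is the misplaced ion.

Cd2+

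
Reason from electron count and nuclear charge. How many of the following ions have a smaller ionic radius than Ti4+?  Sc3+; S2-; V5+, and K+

These species are isoelectronic with 18 electrons. The only difference is the number of protons: V5+ (Z=23), Ti4+ (Z=22), Sc3+ (Z=21), K+ (Z=19), S2- (Z=16). The strongest nuclear pull (V5+) gives the smallest ion.
Overall: V5+ < Ti4+ < Sc3+ < K+ < S2-. Ti4+ has 1 below it and 3 above. That's 1.

1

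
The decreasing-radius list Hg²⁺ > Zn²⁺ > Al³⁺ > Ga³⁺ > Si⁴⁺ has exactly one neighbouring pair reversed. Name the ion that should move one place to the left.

Ga³⁺

Check each adjacent pair. Al³⁺ and Ga³⁺ are reversed: both in group 13 with the same charge; Al³⁺ (period 3) has the smaller radius. No other neighbouring pair contradicts the periodic trends, so Ga³⁺ is the ion listed too late.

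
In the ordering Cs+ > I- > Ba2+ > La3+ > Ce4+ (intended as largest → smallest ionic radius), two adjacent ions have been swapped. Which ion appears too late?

The pair Cs+, I- is the wrong way round — Cs+ and I- share 54 electrons; the higher nuclear charge on Cs (Z=55) contracts it more, so Cs+ < I-. All other adjacent pairs agree with periodic trends, so I- is the misplaced ion.

I-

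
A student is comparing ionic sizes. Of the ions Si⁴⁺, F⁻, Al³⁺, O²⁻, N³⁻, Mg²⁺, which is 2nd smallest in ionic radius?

Al³⁺

Each ion has 10 electrons. The ranking follows nuclear charge in reverse — greater Z gives a smaller radius. Si⁴⁺ (Z=14), Al³⁺ (Z=13), Mg²⁺ (Z=12), F⁻ (Z=9), O²⁻ (Z=8), N³⁻ (Z=7).
That gives Si⁴⁺ < Al³⁺ < Mg²⁺ < F⁻ < O²⁻ < N³⁻. From the smallest end, number 2 is Al³⁺.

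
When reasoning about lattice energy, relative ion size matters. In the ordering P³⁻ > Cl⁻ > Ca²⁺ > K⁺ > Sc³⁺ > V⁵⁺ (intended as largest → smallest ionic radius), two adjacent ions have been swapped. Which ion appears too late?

Compare adjacent ions: Ca²⁺ and K⁺ share 18 electrons; the higher nuclear charge on Ca (Z=20) contracts it more, so Ca²⁺ < K⁺ — yet in this decreasing list Ca²⁺ sits before K⁺. Nothing else is reversed, so K⁺ should move one place to the left.

K⁺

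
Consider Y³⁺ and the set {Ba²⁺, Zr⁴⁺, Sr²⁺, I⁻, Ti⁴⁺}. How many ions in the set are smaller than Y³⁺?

2

Work out protons and electrons: Ti⁴⁺: 18 e⁻, Z=22, Zr⁴⁺: 36 e⁻, Z=40, Y³⁺: 36 e⁻, Z=39, Sr²⁺: 36 e⁻, Z=38, Ba²⁺: 54 e⁻, Z=56, I⁻: 54 e⁻, Z=53. Ti⁴⁺ < Zr⁴⁺ (same group, 1 shell fewer); Zr⁴⁺ < Y³⁺ (isoelectronic, higher Z=40 is smaller); Y³⁺ < Sr²⁺ (both 36 e⁻, Z=39>38); Sr²⁺ < Ba²⁺ (same group, period 5 vs 6); Ba²⁺ < I⁻ (isoelectronic, higher Z=56 is smaller).
Ordering all of them (including Y³⁺) by radius gives Ti⁴⁺ < Zr⁴⁺ < Y³⁺ < Sr²⁺ < Ba²⁺ < I⁻. So 2 are smaller.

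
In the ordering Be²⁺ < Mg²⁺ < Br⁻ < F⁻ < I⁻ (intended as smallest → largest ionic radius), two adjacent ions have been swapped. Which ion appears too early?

Check each adjacent pair. Br⁻ and F⁻ are reversed: F⁻ and Br⁻ are in one column with the same charge; the lighter period-2 ion has 2 fewer shells and is smaller. No other neighbouring pair contradicts the periodic trends, so Br⁻ is the ion listed too early.

Br⁻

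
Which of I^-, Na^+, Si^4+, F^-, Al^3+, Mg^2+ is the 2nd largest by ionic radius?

F^-

Electron counts and nuclear charges: Si^4+ (Z=14, 10 e⁻), Al^3+ (Z=13, 10 e⁻), Mg^2+ (Z=12, 10 e⁻), Na^+ (Z=11, 10 e⁻), F^- (Z=9, 10 e⁻), I^- (Z=53, 54 e⁻). Si^4+ < Al^3+ (isoelectronic, higher Z=14 is smaller); Al^3+ < Mg^2+ (isoelectronic, higher Z=13 is smaller); Mg^2+ < Na^+ (both 10 e⁻, Z=12>11); Na^+ < F^- (isoelectronic, higher Z=11 is smaller); F^- < I^- (same group, period 2 vs 5).
Ordering: Si^4+ < Al^3+ < Mg^2+ < Na^+ < F^- < I^-. The 2nd largest is F^-.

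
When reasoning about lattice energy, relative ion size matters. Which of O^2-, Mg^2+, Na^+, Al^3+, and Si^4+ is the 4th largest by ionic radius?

These species are isoelectronic with 10 electrons. The only difference is the number of protons: Si^4+ (Z=14), Al^3+ (Z=13), Mg^2+ (Z=12), Na^+ (Z=11), O^2- (Z=8). The strongest nuclear pull (Si^4+) gives the smallest ion.
Ordering: Si^4+ < Al^3+ < Mg^2+ < Na^+ < O^2-. The 4th largest is Al^3+.

Al^3+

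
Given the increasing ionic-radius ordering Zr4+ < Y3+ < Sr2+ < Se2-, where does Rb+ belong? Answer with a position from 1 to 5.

4

Each ion has 36 electrons. The ranking follows nuclear charge in reverse — greater Z gives a smaller radius. Zr4+ (Z=40), Y3+ (Z=39), Sr2+ (Z=38), Rb+ (Z=37), Se2- (Z=34).
Putting Rb+ in gives Zr4+ < Y3+ < Sr2+ < Rb+ < Se2-; it lands at slot 4.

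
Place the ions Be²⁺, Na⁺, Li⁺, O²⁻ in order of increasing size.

Be²⁺ < Li⁺ < Na⁺ < O²⁻

Tabulating Z and e⁻: Be²⁺: 2 e⁻, Z=4, Li⁺: 2 e⁻, Z=3, Na⁺: 10 e⁻, Z=11, O²⁻: 10 e⁻, Z=8. Be²⁺ < Li⁺ (both 2 e⁻, Z=4>3); Li⁺ < Na⁺ (same group, 1 shell fewer); Na⁺ < O²⁻ (isoelectronic, higher Z=11 is smaller).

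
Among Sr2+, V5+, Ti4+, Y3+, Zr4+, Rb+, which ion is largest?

Rb+

V5+: 18 e⁻, Z=23, Ti4+: 18 e⁻, Z=22, Zr4+: 36 e⁻, Z=40, Y3+: 36 e⁻, Z=39, Sr2+: 36 e⁻, Z=38, Rb+: 36 e⁻, Z=37. V5+ < Ti4+ (both 18 e⁻, Z=23>22); Ti4+ < Zr4+ (same group, 1 shell fewer); Zr4+ < Y3+ (isoelectronic, higher Z=40 is smaller); Y3+ < Sr2+ (both 36 e⁻, Z=39>38); Sr2+ < Rb+ (both 36 e⁻, Z=38>37).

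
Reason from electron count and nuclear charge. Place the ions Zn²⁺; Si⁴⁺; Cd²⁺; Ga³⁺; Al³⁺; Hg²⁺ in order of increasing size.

Si⁴⁺ < Al³⁺ < Ga³⁺ < Zn²⁺ < Cd²⁺ < Hg²⁺

Electron counts and nuclear charges: Si⁴⁺ (Z=14, 10 e⁻), Al³⁺ (Z=13, 10 e⁻), Ga³⁺ (Z=31, 28 e⁻), Zn²⁺ (Z=30, 28 e⁻), Cd²⁺ (Z=48, 46 e⁻), Hg²⁺ (Z=80, 78 e⁻). Si⁴⁺ < Al³⁺ (both 10 e⁻, Z=14>13); Al³⁺ < Ga³⁺ (same group, 1 shell fewer); Ga³⁺ < Zn²⁺ (both 28 e⁻, Z=31>30); Zn²⁺ < Cd²⁺ (same group, period 4 vs 5); Cd²⁺ < Hg²⁺ (same group, period 5 vs 6).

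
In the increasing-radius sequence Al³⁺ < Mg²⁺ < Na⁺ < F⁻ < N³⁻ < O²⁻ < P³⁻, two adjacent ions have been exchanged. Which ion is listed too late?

O²⁻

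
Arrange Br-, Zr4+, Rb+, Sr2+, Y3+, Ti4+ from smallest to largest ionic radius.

Tabulating Z and e⁻: Ti4+ has 18 e⁻ (Z=22), Zr4+ has 36 e⁻ (Z=40), Y3+ has 36 e⁻ (Z=39), Sr2+ has 36 e⁻ (Z=38), Rb+ has 36 e⁻ (Z=37), Br- has 36 e⁻ (Z=35). Ti4+ < Zr4+ (same group, period 4 vs 5); Zr4+ < Y3+ (both 36 e⁻, Z=40>39); Y3+ < Sr2+ (both 36 e⁻, Z=39>38); Sr2+ < Rb+ (isoelectronic, higher Z=38 is smaller); Rb+ < Br- (isoelectronic, higher Z=37 is smaller).

Ti4+ < Zr4+ < Y3+ < Sr2+ < Rb+ < Br-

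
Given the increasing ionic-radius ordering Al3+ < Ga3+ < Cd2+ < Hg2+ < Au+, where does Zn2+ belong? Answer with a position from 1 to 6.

3

First list Z and electron count for each: Al3+: 10 e⁻, Z=13, Ga3+: 28 e⁻, Z=31, Zn2+: 28 e⁻, Z=30, Cd2+: 46 e⁻, Z=48, Hg2+: 78 e⁻, Z=80, Au+: 78 e⁻, Z=79. Al3+ < Ga3+ (same group, 1 shell fewer); Ga3+ < Zn2+ (both 28 e⁻, Z=31>30); Zn2+ < Cd2+ (same group, period 4 vs 5); Cd2+ < Hg2+ (same group, period 5 vs 6); Hg2+ < Au+ (both 78 e⁻, Z=80>79).
Putting Zn2+ in gives Al3+ < Ga3+ < Zn2+ < Cd2+ < Hg2+ < Au+; it lands at slot 3.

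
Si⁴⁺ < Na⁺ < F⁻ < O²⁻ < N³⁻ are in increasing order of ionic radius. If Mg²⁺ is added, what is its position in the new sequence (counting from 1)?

2

Each ion has 10 electrons. The ranking follows nuclear charge in reverse — greater Z gives a smaller radius. Si⁴⁺ (Z=14), Mg²⁺ (Z=12), Na⁺ (Z=11), F⁻ (Z=9), O²⁻ (Z=8), N³⁻ (Z=7).
With Mg²⁺ included the full order is Si⁴⁺ < Mg²⁺ < Na⁺ < F⁻ < O²⁻ < N³⁻, so it takes position 2.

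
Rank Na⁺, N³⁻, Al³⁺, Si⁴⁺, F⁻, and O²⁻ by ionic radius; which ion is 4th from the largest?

Na⁺

Isoelectronic series (10 e⁻ each). Size is set by nuclear charge: more protons means a smaller ion. Si⁴⁺ (Z=14), Al³⁺ (Z=13), Na⁺ (Z=11), F⁻ (Z=9), O²⁻ (Z=8), N³⁻ (Z=7).
So the order is Si⁴⁺ < Al³⁺ < Na⁺ < F⁻ < O²⁻ < N³⁻; the 4th-largest ion is Na⁺.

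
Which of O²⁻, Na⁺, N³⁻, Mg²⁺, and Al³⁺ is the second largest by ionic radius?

O²⁻

Each ion has 10 electrons. The ranking follows nuclear charge in reverse — greater Z gives a smaller radius. Al³⁺ (Z=13), Mg²⁺ (Z=12), Na⁺ (Z=11), O²⁻ (Z=8), N³⁻ (Z=7).
That gives Al³⁺ < Mg²⁺ < Na⁺ < O²⁻ < N³⁻. From the largest end, number 2 is O²⁻.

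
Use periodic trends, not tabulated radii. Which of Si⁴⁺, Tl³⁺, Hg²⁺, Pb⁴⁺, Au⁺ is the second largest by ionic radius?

Hg²⁺

Electron counts and nuclear charges: Si⁴⁺: 10 e⁻, Z=14, Pb⁴⁺: 78 e⁻, Z=82, Tl³⁺: 78 e⁻, Z=81, Hg²⁺: 78 e⁻, Z=80, Au⁺: 78 e⁻, Z=79. Si⁴⁺ < Pb⁴⁺ (same group, period 3 vs 6); Pb⁴⁺ < Tl³⁺ (both 78 e⁻, Z=82>81); Tl³⁺ < Hg²⁺ (isoelectronic, higher Z=81 is smaller); Hg²⁺ < Au⁺ (both 78 e⁻, Z=80>79).
That gives Si⁴⁺ < Pb⁴⁺ < Tl³⁺ < Hg²⁺ < Au⁺. From the largest end, number 2 is Hg²⁺.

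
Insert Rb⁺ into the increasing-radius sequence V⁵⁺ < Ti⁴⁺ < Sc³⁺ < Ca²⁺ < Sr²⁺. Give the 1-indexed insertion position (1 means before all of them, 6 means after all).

Work out protons and electrons: V⁵⁺: 18 e⁻, Z=23, Ti⁴⁺: 18 e⁻, Z=22, Sc³⁺: 18 e⁻, Z=21, Ca²⁺: 18 e⁻, Z=20, Sr²⁺: 36 e⁻, Z=38, Rb⁺: 36 e⁻, Z=37. V⁵⁺ < Ti⁴⁺ (both 18 e⁻, Z=23>22); Ti⁴⁺ < Sc³⁺ (isoelectronic, higher Z=22 is smaller); Sc³⁺ < Ca²⁺ (isoelectronic, higher Z=21 is smaller); Ca²⁺ < Sr²⁺ (same group, period 4 vs 5); Sr²⁺ < Rb⁺ (both 36 e⁻, Z=38>37).
Merged order: V⁵⁺ < Ti⁴⁺ < Sc³⁺ < Ca²⁺ < Sr²⁺ < Rb⁺ — Rb⁺ is number 6.

6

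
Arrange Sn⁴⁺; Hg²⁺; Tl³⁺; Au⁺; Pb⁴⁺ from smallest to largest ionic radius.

Sn⁴⁺ < Pb⁴⁺ < Tl³⁺ < Hg²⁺ < Au⁺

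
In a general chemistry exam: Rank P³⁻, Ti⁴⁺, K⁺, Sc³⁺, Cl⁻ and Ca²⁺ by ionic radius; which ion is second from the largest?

All of these have 18 electrons (isoelectronic). With the same electron cloud, the ion with the most protons pulls it in tightest. Nuclear charges: Ti⁴⁺ (Z=22), Sc³⁺ (Z=21), Ca²⁺ (Z=20), K⁺ (Z=19), Cl⁻ (Z=17), P³⁻ (Z=15). Highest Z is smallest.
That gives Ti⁴⁺ < Sc³⁺ < Ca²⁺ < K⁺ < Cl⁻ < P³⁻. From the largest end, number 2 is Cl⁻.

Cl⁻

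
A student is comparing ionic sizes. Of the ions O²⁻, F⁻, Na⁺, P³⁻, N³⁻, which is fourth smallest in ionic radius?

N³⁻

Na⁺: 10 e⁻, Z=11, F⁻: 10 e⁻, Z=9, O²⁻: 10 e⁻, Z=8, N³⁻: 10 e⁻, Z=7, P³⁻: 18 e⁻, Z=15. Na⁺ < F⁻ (isoelectronic, higher Z=11 is smaller); F⁻ < O²⁻ (isoelectronic, higher Z=9 is smaller); O²⁻ < N³⁻ (both 10 e⁻, Z=8>7); N³⁻ < P³⁻ (same group, 1 shell fewer).
That gives Na⁺ < F⁻ < O²⁻ < N³⁻ < P³⁻. From the smallest end, number 4 is N³⁻.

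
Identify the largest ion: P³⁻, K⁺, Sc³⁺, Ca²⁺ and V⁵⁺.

P³⁻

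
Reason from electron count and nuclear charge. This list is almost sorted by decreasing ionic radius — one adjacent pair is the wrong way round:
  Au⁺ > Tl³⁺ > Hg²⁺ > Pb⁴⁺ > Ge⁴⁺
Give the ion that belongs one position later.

The pair Tl³⁺, Hg²⁺ is the wrong way round — Tl³⁺ and Hg²⁺ share 78 electrons; the higher nuclear charge on Tl (Z=81) contracts it more, so Tl³⁺ < Hg²⁺. All other adjacent pairs agree with periodic trends, so Tl³⁺ is the misplaced ion.

Tl³⁺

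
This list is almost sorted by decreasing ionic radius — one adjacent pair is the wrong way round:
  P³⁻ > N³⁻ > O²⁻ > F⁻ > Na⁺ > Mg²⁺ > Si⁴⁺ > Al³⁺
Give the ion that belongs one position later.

Si⁴⁺

The pair Si⁴⁺, Al³⁺ is the wrong way round — both have 10 electrons but Z(Si)=14 > Z(Al)=13, so Si⁴⁺ should be the smaller of the two. All other adjacent pairs agree with periodic trends, so Si⁴⁺ is the misplaced ion.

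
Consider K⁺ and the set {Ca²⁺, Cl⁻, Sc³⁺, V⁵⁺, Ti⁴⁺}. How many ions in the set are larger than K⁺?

All of these have 18 electrons (isoelectronic). With the same electron cloud, the ion with the most protons pulls it in tightest. Nuclear charges: V⁵⁺ (Z=23), Ti⁴⁺ (Z=22), Sc³⁺ (Z=21), Ca²⁺ (Z=20), K⁺ (Z=19), Cl⁻ (Z=17). Highest Z is smallest.
Ordering all of them (including K⁺) by radius gives V⁵⁺ < Ti⁴⁺ < Sc³⁺ < Ca²⁺ < K⁺ < Cl⁻. Count: 1.

1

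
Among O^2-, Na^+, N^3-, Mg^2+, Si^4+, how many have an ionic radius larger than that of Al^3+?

4

Each ion has 10 electrons. The ranking follows nuclear charge in reverse — greater Z gives a smaller radius. Si^4+ (Z=14), Al^3+ (Z=13), Mg^2+ (Z=12), Na^+ (Z=11), O^2- (Z=8), N^3- (Z=7).
Ordering all of them (including Al^3+) by radius gives Si^4+ < Al^3+ < Mg^2+ < Na^+ < O^2- < N^3-. That's 4.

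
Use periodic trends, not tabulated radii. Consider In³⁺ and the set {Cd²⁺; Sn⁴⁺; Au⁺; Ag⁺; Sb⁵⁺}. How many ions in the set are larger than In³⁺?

3

Work out protons and electrons: Sb⁵⁺ has 46 e⁻ (Z=51), Sn⁴⁺ has 46 e⁻ (Z=50), In³⁺ has 46 e⁻ (Z=49), Cd²⁺ has 46 e⁻ (Z=48), Ag⁺ has 46 e⁻ (Z=47), Au⁺ has 78 e⁻ (Z=79). Sb⁵⁺ < Sn⁴⁺ (both 46 e⁻, Z=51>50); Sn⁴⁺ < In³⁺ (both 46 e⁻, Z=50>49); In³⁺ < Cd²⁺ (isoelectronic, higher Z=49 is smaller); Cd²⁺ < Ag⁺ (isoelectronic, higher Z=48 is smaller); Ag⁺ < Au⁺ (same group, period 5 vs 6).
Ordering all of them (including In³⁺) by radius gives Sb⁵⁺ < Sn⁴⁺ < In³⁺ < Cd²⁺ < Ag⁺ < Au⁺. That's 3.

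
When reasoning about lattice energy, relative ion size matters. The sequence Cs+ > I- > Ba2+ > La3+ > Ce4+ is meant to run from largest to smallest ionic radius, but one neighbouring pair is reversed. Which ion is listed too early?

Cs+

Scanning neighbour by neighbour, only Cs+/I- violates a trend: both have 54 electrons but Z(Cs)=55 > Z(I)=53, so Cs+ should be the smaller of the two. That makes Cs+ the one sitting a position early relative to where it belongs.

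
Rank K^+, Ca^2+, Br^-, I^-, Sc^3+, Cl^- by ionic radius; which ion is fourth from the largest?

Electron counts and nuclear charges: Sc^3+ has 18 e⁻ (Z=21), Ca^2+ has 18 e⁻ (Z=20), K^+ has 18 e⁻ (Z=19), Cl^- has 18 e⁻ (Z=17), Br^- has 36 e⁻ (Z=35), I^- has 54 e⁻ (Z=53). Sc^3+ < Ca^2+ (both 18 e⁻, Z=21>20); Ca^2+ < K^+ (isoelectronic, higher Z=20 is smaller); K^+ < Cl^- (isoelectronic, higher Z=19 is smaller); Cl^- < Br^- (same group, period 3 vs 4); Br^- < I^- (same group, 1 shell fewer).
Full ascending order: Sc^3+ < Ca^2+ < K^+ < Cl^- < Br^- < I^-. Counting from the largest, position 4 is K^+.

K^+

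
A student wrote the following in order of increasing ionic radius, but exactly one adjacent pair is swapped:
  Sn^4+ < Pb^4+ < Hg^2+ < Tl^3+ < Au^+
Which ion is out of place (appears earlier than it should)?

The pair Hg^2+, Tl^3+ is the wrong way round — both have 78 electrons but Z(Tl)=81 > Z(Hg)=80, so Tl^3+ should be the smaller of the two. All other adjacent pairs agree with periodic trends, so Hg^2+ is the misplaced ion.

Hg^2+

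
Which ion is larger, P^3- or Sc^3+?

All of these have 18 electrons (isoelectronic). With the same electron cloud, the ion with the most protons pulls it in tightest. Nuclear charges: Sc^3+ (Z=21), P^3- (Z=15). Highest Z is smallest.

P^3-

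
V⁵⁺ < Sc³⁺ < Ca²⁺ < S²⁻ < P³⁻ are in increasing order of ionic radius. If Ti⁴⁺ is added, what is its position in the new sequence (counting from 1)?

2

All of these have 18 electrons (isoelectronic). With the same electron cloud, the ion with the most protons pulls it in tightest. Nuclear charges: V⁵⁺ (Z=23), Ti⁴⁺ (Z=22), Sc³⁺ (Z=21), Ca²⁺ (Z=20), S²⁻ (Z=16), P³⁻ (Z=15). Highest Z is smallest.
Putting Ti⁴⁺ in gives V⁵⁺ < Ti⁴⁺ < Sc³⁺ < Ca²⁺ < S²⁻ < P³⁻; it lands at slot 2.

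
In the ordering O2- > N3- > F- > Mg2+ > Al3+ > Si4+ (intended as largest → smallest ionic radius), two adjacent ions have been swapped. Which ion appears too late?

Compare adjacent ions: they are isoelectronic (10 e⁻) and O has more protons than N (8 vs 7), making O2- smaller — yet in this decreasing list O2- sits before N3-. Nothing else is reversed, so N3- should move one place to the left.

N3-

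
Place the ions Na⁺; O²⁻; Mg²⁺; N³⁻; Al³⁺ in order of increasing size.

Each ion has 10 electrons. The ranking follows nuclear charge in reverse — greater Z gives a smaller radius. Al³⁺ (Z=13), Mg²⁺ (Z=12), Na⁺ (Z=11), O²⁻ (Z=8), N³⁻ (Z=7).

Al³⁺ < Mg²⁺ < Na⁺ < O²⁻ < N³⁻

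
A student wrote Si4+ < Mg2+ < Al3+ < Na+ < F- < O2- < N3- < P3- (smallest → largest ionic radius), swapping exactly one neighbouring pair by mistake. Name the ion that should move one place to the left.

Al3+

Compare adjacent ions: Al3+ and Mg2+ share 10 electrons; the higher nuclear charge on Al (Z=13) contracts it more, so Al3+ < Mg2+ — yet in this increasing list Mg2+ sits before Al3+. Nothing else is reversed, so Al3+ should move one place to the left.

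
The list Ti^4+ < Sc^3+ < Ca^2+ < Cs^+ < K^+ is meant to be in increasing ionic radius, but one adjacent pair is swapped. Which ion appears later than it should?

Compare adjacent ions: K^+ and Cs^+ are in one column with the same charge; the lighter period-4 ion has 2 fewer shells and is smaller — yet in this increasing list Cs^+ sits before K^+. Nothing else is reversed, so K^+ should move one place to the left.

K^+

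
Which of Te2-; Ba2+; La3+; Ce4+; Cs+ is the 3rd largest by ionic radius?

All of these have 54 electrons (isoelectronic). With the same electron cloud, the ion with the most protons pulls it in tightest. Nuclear charges: Ce4+ (Z=58), La3+ (Z=57), Ba2+ (Z=56), Cs+ (Z=55), Te2- (Z=52). Highest Z is smallest.
Full ascending order: Ce4+ < La3+ < Ba2+ < Cs+ < Te2-. Counting from the largest, position 3 is Ba2+.

Ba2+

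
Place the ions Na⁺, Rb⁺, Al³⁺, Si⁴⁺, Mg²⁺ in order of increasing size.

Si⁴⁺ < Al³⁺ < Mg²⁺ < Na⁺ < Rb⁺

Work out protons and electrons: Si⁴⁺ has 10 e⁻ (Z=14), Al³⁺ has 10 e⁻ (Z=13), Mg²⁺ has 10 e⁻ (Z=12), Na⁺ has 10 e⁻ (Z=11), Rb⁺ has 36 e⁻ (Z=37). Si⁴⁺ < Al³⁺ (isoelectronic, higher Z=14 is smaller); Al³⁺ < Mg²⁺ (both 10 e⁻, Z=13>12); Mg²⁺ < Na⁺ (isoelectronic, higher Z=12 is smaller); Na⁺ < Rb⁺ (same group, 2 shells fewer).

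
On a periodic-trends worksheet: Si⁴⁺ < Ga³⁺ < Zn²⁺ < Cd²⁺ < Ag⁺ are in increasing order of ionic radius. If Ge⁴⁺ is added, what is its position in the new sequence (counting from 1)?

First list Z and electron count for each: Si⁴⁺ (Z=14, 10 e⁻), Ge⁴⁺ (Z=32, 28 e⁻), Ga³⁺ (Z=31, 28 e⁻), Zn²⁺ (Z=30, 28 e⁻), Cd²⁺ (Z=48, 46 e⁻), Ag⁺ (Z=47, 46 e⁻). Si⁴⁺ < Ge⁴⁺ (same group, 1 shell fewer); Ge⁴⁺ < Ga³⁺ (both 28 e⁻, Z=32>31); Ga³⁺ < Zn²⁺ (isoelectronic, higher Z=31 is smaller); Zn²⁺ < Cd²⁺ (same group, 1 shell fewer); Cd²⁺ < Ag⁺ (isoelectronic, higher Z=48 is smaller).
Merged order: Si⁴⁺ < Ge⁴⁺ < Ga³⁺ < Zn²⁺ < Cd²⁺ < Ag⁺ — Ge⁴⁺ is number 2.

2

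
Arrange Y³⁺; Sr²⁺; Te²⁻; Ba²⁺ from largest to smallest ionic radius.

Te²⁻ > Ba²⁺ > Sr²⁺ > Y³⁺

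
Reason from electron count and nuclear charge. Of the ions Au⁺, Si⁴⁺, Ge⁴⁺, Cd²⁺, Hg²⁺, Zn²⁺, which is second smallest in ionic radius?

Electron counts and nuclear charges: Si⁴⁺ has 10 e⁻ (Z=14), Ge⁴⁺ has 28 e⁻ (Z=32), Zn²⁺ has 28 e⁻ (Z=30), Cd²⁺ has 46 e⁻ (Z=48), Hg²⁺ has 78 e⁻ (Z=80), Au⁺ has 78 e⁻ (Z=79). Si⁴⁺ < Ge⁴⁺ (same group, 1 shell fewer); Ge⁴⁺ < Zn²⁺ (both 28 e⁻, Z=32>30); Zn²⁺ < Cd²⁺ (same group, period 4 vs 5); Cd²⁺ < Hg²⁺ (same group, 1 shell fewer); Hg²⁺ < Au⁺ (isoelectronic, higher Z=80 is smaller).
So the order is Si⁴⁺ < Ge⁴⁺ < Zn²⁺ < Cd²⁺ < Hg²⁺ < Au⁺; the 2nd-smallest ion is Ge⁴⁺.

Ge⁴⁺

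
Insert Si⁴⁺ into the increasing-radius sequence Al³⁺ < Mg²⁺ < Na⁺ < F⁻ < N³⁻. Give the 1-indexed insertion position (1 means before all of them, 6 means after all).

1

Each ion has 10 electrons. The ranking follows nuclear charge in reverse — greater Z gives a smaller radius. Si⁴⁺ (Z=14), Al³⁺ (Z=13), Mg²⁺ (Z=12), Na⁺ (Z=11), F⁻ (Z=9), N³⁻ (Z=7).
Merged order: Si⁴⁺ < Al³⁺ < Mg²⁺ < Na⁺ < F⁻ < N³⁻ — Si⁴⁺ is number 1.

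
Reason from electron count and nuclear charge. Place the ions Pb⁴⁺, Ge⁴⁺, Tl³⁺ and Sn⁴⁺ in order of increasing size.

Ge⁴⁺ < Sn⁴⁺ < Pb⁴⁺ < Tl³⁺

First list Z and electron count for each: Ge⁴⁺ has 28 e⁻ (Z=32), Sn⁴⁺ has 46 e⁻ (Z=50), Pb⁴⁺ has 78 e⁻ (Z=82), Tl³⁺ has 78 e⁻ (Z=81). Ge⁴⁺ < Sn⁴⁺ (same group, period 4 vs 5); Sn⁴⁺ < Pb⁴⁺ (same group, 1 shell fewer); Pb⁴⁺ < Tl³⁺ (isoelectronic, higher Z=82 is smaller).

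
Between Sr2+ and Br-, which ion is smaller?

Sr2+

Each ion has 36 electrons. The ranking follows nuclear charge in reverse — greater Z gives a smaller radius. Sr2+ (Z=38), Br- (Z=35).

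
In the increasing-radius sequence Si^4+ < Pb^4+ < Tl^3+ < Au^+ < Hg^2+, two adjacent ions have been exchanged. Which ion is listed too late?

The pair Au^+, Hg^2+ is the wrong way round — they are isoelectronic (78 e⁻) and Hg has more protons than Au (80 vs 79), making Hg^2+ smaller. All other adjacent pairs agree with periodic trends, so Hg^2+ is the misplaced ion.

Hg^2+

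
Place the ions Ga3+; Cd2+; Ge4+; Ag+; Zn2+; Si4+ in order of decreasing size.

Ag+ > Cd2+ > Zn2+ > Ga3+ > Ge4+ > Si4+

Electron counts and nuclear charges: Si4+ (Z=14, 10 e⁻), Ge4+ (Z=32, 28 e⁻), Ga3+ (Z=31, 28 e⁻), Zn2+ (Z=30, 28 e⁻), Cd2+ (Z=48, 46 e⁻), Ag+ (Z=47, 46 e⁻). Si4+ < Ge4+ (same group, 1 shell fewer); Ge4+ < Ga3+ (isoelectronic, higher Z=32 is smaller); Ga3+ < Zn2+ (both 28 e⁻, Z=31>30); Zn2+ < Cd2+ (same group, period 4 vs 5); Cd2+ < Ag+ (isoelectronic, higher Z=48 is smaller).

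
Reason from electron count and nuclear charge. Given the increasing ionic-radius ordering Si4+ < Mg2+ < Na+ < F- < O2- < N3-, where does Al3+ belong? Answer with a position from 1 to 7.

2

Each ion has 10 electrons. The ranking follows nuclear charge in reverse — greater Z gives a smaller radius. Si4+ (Z=14), Al3+ (Z=13), Mg2+ (Z=12), Na+ (Z=11), F- (Z=9), O2- (Z=8), N3- (Z=7).
The complete sequence is Si4+ < Al3+ < Mg2+ < Na+ < F- < O2- < N3-. Al3+ sits at position 2.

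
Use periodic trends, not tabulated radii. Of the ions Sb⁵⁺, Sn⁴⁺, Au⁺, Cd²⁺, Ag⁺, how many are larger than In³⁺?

First list Z and electron count for each: Sb⁵⁺: 46 e⁻, Z=51, Sn⁴⁺: 46 e⁻, Z=50, In³⁺: 46 e⁻, Z=49, Cd²⁺: 46 e⁻, Z=48, Ag⁺: 46 e⁻, Z=47, Au⁺: 78 e⁻, Z=79. Sb⁵⁺ < Sn⁴⁺ (isoelectronic, higher Z=51 is smaller); Sn⁴⁺ < In³⁺ (isoelectronic, higher Z=50 is smaller); In³⁺ < Cd²⁺ (isoelectronic, higher Z=49 is smaller); Cd²⁺ < Ag⁺ (both 46 e⁻, Z=48>47); Ag⁺ < Au⁺ (same group, period 5 vs 6).
Overall: Sb⁵⁺ < Sn⁴⁺ < In³⁺ < Cd²⁺ < Ag⁺ < Au⁺. In³⁺ has 2 below it and 3 above. That's 3.

3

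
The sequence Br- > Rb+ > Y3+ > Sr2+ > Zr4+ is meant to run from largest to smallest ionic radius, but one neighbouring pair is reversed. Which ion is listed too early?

Y3+

Check each adjacent pair. Y3+ and Sr2+ are reversed: Y3+ and Sr2+ share 36 electrons; the higher nuclear charge on Y (Z=39) contracts it more, so Y3+ < Sr2+. No other neighbouring pair contradicts the periodic trends, so Y3+ is the ion listed too early.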